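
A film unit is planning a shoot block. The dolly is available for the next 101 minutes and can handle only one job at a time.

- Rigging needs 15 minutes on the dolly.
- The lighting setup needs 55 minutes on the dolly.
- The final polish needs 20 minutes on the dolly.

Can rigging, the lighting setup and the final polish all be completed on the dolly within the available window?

Running back to back, the jobs need 15 + 55 + 20 = 90 minutes on the dolly.
Since 90 ≤ 101, they fit within the window.

Yes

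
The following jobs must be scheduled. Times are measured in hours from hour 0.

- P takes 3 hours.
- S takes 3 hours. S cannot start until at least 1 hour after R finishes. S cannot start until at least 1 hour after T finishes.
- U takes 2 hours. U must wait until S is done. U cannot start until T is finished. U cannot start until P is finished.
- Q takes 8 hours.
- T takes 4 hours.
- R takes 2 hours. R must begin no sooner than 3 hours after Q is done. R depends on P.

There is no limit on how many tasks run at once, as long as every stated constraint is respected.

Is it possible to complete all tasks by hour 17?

Nothing blocks T, so it runs from hour 0 to hour 4.
Q has no prerequisites, so it starts at hour 0 and finishes at hour 8.
P can start immediately at hour 0; it finishes at hour 3.
R has to wait for Q (finishes hour 8, plus 3-hour gap → hour 11); P (finishes hour 3). The latest of these is hour 11, so R runs hour 11 to 11 + 2 = hour 13.
S has to wait for R (finishes hour 13, plus 1-hour gap → hour 14); T (finishes hour 4, plus 1-hour gap → hour 5). The latest of these is hour 14, so S runs hour 14 to 14 + 3 = hour 17.
U needs all of S (finishes hour 17); T (finishes hour 4); P (finishes hour 3). That puts its earliest start at hour 17; it finishes at 17 + 2 = hour 19.
The earliest everything can be done is hour 19, which is after the deadline of 17, so it is not possible.

No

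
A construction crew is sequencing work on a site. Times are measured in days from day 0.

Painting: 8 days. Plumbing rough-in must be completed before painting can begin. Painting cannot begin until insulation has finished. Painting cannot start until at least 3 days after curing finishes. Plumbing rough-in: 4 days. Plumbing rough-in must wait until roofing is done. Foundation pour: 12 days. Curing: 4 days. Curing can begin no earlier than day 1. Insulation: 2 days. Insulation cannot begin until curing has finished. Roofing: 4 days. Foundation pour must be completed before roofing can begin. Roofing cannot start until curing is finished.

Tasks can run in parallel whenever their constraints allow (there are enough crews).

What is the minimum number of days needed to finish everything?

After its own release at day 1, curing can start at day 1 and finishes at day 5.
After curing (finishes day 5), insulation can start at day 5 and finishes at day 7.
Nothing blocks foundation pour, so it runs from day 0 to day 12.
For roofing: foundation pour (finishes day 12); curing (finishes day 5). Taking the maximum gives a start of day 12, and it finishes at 12 + 4 = day 16.
Plumbing rough-in cannot begin until roofing (finishes day 16). It runs from day 16 to 16 + 4 = day 20.
Painting needs all of plumbing rough-in (finishes day 20); insulation (finishes day 7); curing (finishes day 5, plus 3-day gap → day 8). That puts its earliest start at day 20; it finishes at 20 + 8 = day 28.
All tasks are finished once the last one completes. Finish times: Foundation pour at 12, Curing at 5, Roofing at 16, Plumbing rough-in at 20, Insulation at 7, Painting at 28. The latest is day 28.

28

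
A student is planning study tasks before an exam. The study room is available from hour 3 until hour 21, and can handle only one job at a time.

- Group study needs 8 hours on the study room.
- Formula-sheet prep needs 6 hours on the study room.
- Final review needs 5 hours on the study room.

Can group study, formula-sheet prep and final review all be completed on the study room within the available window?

The study room window is 21 − 3 = 18 hours.
Running back to back, the jobs need 8 + 6 + 5 = 19 hours on the study room.
Since 19 > 18, they cannot all fit.

No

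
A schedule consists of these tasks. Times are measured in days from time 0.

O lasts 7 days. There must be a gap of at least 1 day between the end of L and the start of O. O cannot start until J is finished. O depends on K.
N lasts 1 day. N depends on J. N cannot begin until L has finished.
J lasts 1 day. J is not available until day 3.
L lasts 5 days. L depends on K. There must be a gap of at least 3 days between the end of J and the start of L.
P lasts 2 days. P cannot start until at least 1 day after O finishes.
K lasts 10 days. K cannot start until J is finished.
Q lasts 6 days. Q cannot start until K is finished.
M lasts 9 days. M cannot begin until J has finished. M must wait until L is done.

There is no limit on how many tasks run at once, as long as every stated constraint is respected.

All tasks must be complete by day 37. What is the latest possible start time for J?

10

M has no dependents, so it just needs to finish by day 37. Starting by 37 − 9 = day 28 achieves that.
Nothing follows N; the deadline of day 37 is its only limit. It must start by 37 − 1 = day 36.
Nothing follows P; the deadline of day 37 is its only limit. It must start by 37 − 2 = day 35.
O has to be done before P (must start by day 35, minus 1-day gap → day 34). That means finishing by day 34, i.e. starting by 34 − 7 = day 27.
L has several dependents: M (must start by day 28); N (must start by day 36); O (must start by day 27, minus 1-day gap → day 26). The earliest of those limits is day 26, so L must start by 26 − 5 = day 21.
Q must finish by day 37; it takes 6 days, so it must start by 37 − 6 = day 31.
K has several dependents: L (must start by day 21); O (must start by day 27); Q (must start by day 31). The earliest of those limits is day 21, so K must start by 21 − 10 = day 11.
For J: K (must start by day 11); L (must start by day 21, minus 3-day gap → day 18); M (must start by day 28); N (must start by day 36); O (must start by day 27). The most restrictive is day 11; with a 1-day duration, J must start by day 10.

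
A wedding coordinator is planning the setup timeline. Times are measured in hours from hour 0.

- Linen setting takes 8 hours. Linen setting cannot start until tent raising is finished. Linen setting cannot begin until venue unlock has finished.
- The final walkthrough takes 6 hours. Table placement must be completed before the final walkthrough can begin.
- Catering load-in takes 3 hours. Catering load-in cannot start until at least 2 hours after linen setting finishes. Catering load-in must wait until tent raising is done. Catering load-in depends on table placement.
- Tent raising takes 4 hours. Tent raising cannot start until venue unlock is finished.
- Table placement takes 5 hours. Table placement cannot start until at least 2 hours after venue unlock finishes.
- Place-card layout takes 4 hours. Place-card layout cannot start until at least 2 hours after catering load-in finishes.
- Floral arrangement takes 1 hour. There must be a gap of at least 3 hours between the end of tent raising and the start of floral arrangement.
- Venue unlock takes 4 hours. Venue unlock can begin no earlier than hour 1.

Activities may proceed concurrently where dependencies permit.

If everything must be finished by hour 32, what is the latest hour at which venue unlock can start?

Nothing follows place-card layout; the deadline of hour 32 is its only limit. It must start by 32 − 4 = hour 28.
Catering load-in feeds into place-card layout (must start by hour 28, minus 2-hour gap → hour 26); so catering load-in must finish by hour 26 and therefore start by hour 23.
Since catering load-in (must start by hour 23, minus 2-hour gap → hour 21) depends on it, linen setting must finish by hour 21. Backing off its 8-hour duration gives a latest start of hour 13.
Nothing follows floral arrangement; the deadline of hour 32 is its only limit. It must start by 32 − 1 = hour 31.
Tent raising has several dependents: linen setting (must start by hour 13); floral arrangement (must start by hour 31, minus 3-hour gap → hour 28); catering load-in (must start by hour 23). The earliest of those limits is hour 13, so tent raising must start by 13 − 4 = hour 9.
The final walkthrough must finish by hour 32; it takes 6 hours, so it must start by 32 − 6 = hour 26.
Table placement feeds catering load-in (must start by hour 23); the final walkthrough (must start by hour 26). Taking the minimum, table placement must finish by hour 23 and start by 23 − 5 = hour 18.
Venue unlock must finish in time for tent raising (must start by hour 9); table placement (must start by hour 18, minus 2-hour gap → hour 16); linen setting (must start by hour 13). The tightest is hour 9, so venue unlock must start by 9 − 4 = hour 5.

5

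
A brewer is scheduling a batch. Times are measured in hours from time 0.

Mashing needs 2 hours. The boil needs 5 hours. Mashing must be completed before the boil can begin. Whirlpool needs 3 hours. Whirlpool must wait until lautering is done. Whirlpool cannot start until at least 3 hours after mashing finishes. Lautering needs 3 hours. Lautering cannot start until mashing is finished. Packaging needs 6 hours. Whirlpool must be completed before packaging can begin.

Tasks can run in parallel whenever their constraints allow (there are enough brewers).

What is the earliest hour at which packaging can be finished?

14

Mashing has no prerequisites, so it starts at hour 0 and finishes at hour 2.
Lautering cannot begin until mashing (finishes hour 2). It runs from hour 2 to 2 + 3 = hour 5.
Whirlpool has to wait for lautering (finishes hour 5); mashing (finishes hour 2, plus 3-hour gap → hour 5). The latest of these is hour 5, so whirlpool runs hour 5 to 5 + 3 = hour 8.
After whirlpool (finishes hour 8), packaging can start at hour 8 and finishes at hour 14.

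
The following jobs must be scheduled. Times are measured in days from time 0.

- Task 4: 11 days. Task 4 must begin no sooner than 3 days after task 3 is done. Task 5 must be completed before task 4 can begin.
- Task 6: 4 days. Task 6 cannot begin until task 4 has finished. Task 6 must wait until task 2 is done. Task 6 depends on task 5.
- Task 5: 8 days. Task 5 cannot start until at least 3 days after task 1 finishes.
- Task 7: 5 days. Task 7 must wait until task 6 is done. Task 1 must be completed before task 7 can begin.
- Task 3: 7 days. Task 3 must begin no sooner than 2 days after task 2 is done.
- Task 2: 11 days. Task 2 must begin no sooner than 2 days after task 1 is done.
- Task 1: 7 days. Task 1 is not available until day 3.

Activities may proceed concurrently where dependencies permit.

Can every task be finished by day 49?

Task 1 cannot begin until its own release at day 3. It runs from day 3 to 3 + 7 = day 10.
Task 5 cannot begin until task 1 (finishes day 10, plus 3-day gap → day 13). It runs from day 13 to 13 + 8 = day 21.
Task 2 cannot begin until task 1 (finishes day 10, plus 2-day gap → day 12). It runs from day 12 to 12 + 11 = day 23.
Task 3 cannot begin until task 2 (finishes day 23, plus 2-day gap → day 25). It runs from day 25 to 25 + 7 = day 32.
Task 4 cannot start until task 3 (finishes day 32, plus 3-day gap → day 35); task 5 (finishes day 21). The controlling bound is day 35, so task 4 finishes at 35 + 11 = day 46.
Task 6 needs all of task 4 (finishes day 46); task 2 (finishes day 23); task 5 (finishes day 21). That puts its earliest start at day 46; it finishes at 46 + 4 = day 50.
For task 7: task 6 (finishes day 50); task 1 (finishes day 10). Taking the maximum gives a start of day 50, and it finishes at 50 + 5 = day 55.
The earliest everything can be done is day 55, which is after the deadline of 49, so it is not possible.

No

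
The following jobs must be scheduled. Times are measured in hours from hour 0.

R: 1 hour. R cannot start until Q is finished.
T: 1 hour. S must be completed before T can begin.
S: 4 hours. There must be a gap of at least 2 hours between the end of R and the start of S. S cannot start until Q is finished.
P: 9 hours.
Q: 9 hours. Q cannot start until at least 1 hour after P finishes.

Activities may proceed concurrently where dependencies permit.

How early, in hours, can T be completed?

Nothing blocks P, so it runs from hour 0 to hour 9.
After P (finishes hour 9, plus 1-hour gap → hour 10), Q can start at hour 10 and finishes at hour 19.
R cannot begin until Q (finishes hour 19). It runs from hour 19 to 19 + 1 = hour 20.
S has to wait for R (finishes hour 20, plus 2-hour gap → hour 22); Q (finishes hour 19). The latest of these is hour 22, so S runs hour 22 to 22 + 4 = hour 26.
T cannot begin until S (finishes hour 26). It runs from hour 26 to 26 + 1 = hour 27.

27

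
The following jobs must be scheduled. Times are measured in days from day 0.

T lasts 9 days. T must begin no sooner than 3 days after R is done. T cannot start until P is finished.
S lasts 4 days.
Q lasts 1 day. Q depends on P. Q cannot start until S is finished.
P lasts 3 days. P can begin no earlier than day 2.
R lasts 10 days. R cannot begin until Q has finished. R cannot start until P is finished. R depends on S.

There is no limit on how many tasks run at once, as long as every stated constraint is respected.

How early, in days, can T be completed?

28

Nothing blocks S, so it runs from day 0 to day 4.
P waits on its own release at day 2, so it starts at day 2 and finishes at 2 + 3 = day 5.
Q has to wait for P (finishes day 5); S (finishes day 4). The latest of these is day 5, so Q runs day 5 to 5 + 1 = day 6.
R cannot start until Q (finishes day 6); P (finishes day 5); S (finishes day 4). The controlling bound is day 6, so R finishes at 6 + 10 = day 16.
T has to wait for R (finishes day 16, plus 3-day gap → day 19); P (finishes day 5). The latest of these is day 19, so T runs day 19 to 19 + 9 = day 28.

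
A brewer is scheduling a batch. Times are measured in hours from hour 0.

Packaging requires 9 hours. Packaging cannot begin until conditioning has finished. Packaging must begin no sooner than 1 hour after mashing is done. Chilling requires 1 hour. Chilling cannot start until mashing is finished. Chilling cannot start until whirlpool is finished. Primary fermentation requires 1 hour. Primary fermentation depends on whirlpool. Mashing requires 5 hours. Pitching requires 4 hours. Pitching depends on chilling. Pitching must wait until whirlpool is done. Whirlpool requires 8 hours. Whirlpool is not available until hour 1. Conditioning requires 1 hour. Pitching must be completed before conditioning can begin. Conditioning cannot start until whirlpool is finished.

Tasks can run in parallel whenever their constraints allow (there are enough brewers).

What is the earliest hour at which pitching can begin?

Whirlpool cannot begin until its own release at hour 1. It runs from hour 1 to 1 + 8 = hour 9.
Mashing has no prerequisites, so it starts at hour 0 and finishes at hour 5.
For chilling: mashing (finishes hour 5); whirlpool (finishes hour 9). Taking the maximum gives a start of hour 9, and it finishes at 9 + 1 = hour 10.
Pitching waits on chilling (finishes hour 10); whirlpool (finishes hour 9). The latest of these is hour 10, which is the earliest pitching can start.

10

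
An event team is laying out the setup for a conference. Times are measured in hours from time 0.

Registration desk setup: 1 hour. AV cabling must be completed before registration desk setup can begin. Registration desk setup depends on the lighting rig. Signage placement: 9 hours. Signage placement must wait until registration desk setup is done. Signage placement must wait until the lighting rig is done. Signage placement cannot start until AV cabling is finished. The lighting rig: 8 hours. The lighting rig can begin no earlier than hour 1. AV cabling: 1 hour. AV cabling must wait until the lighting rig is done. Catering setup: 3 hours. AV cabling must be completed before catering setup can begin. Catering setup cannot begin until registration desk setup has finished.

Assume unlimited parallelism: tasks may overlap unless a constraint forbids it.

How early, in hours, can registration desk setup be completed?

The lighting rig cannot begin until its own release at hour 1. It runs from hour 1 to 1 + 8 = hour 9.
AV cabling waits on the lighting rig (finishes hour 9), so it starts at hour 9 and finishes at 9 + 1 = hour 10.
Registration desk setup cannot start until AV cabling (finishes hour 10); the lighting rig (finishes hour 9). The controlling bound is hour 10, so registration desk setup finishes at 10 + 1 = hour 11.

11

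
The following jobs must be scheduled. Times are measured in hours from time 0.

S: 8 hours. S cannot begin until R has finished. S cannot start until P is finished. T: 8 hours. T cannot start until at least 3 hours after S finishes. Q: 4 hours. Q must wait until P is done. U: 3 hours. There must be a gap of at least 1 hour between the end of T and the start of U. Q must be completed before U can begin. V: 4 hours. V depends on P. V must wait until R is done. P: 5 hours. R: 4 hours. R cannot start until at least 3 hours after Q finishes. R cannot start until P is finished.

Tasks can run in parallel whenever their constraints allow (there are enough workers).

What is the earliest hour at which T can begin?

Nothing blocks P, so it runs from hour 0 to hour 5.
Q cannot begin until P (finishes hour 5). It runs from hour 5 to 5 + 4 = hour 9.
R cannot start until Q (finishes hour 9, plus 3-hour gap → hour 12); P (finishes hour 5). The controlling bound is hour 12, so R finishes at 12 + 4 = hour 16.
S needs all of R (finishes hour 16); P (finishes hour 5). That puts its earliest start at hour 16; it finishes at 16 + 8 = hour 24.
T waits on S (finishes hour 24, plus 3-hour gap → hour 27), so the earliest it can start is hour 27.

27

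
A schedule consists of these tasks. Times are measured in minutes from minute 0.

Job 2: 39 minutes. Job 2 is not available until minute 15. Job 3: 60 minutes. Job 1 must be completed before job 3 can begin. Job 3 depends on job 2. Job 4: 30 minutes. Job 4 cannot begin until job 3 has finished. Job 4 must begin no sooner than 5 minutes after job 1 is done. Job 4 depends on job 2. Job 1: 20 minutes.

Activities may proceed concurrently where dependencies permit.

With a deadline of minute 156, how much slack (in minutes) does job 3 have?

12

Job 2 waits on its own release at minute 15, so it starts at minute 15 and finishes at 15 + 39 = minute 54.
Nothing blocks job 1, so it runs from minute 0 to minute 20.
Job 3 cannot start until job 1 (finishes minute 20); job 2 (finishes minute 54). The controlling bound is minute 54, so job 3 finishes at 54 + 60 = minute 114.

Working backward from the deadline:
Job 4 must finish by minute 156; it takes 30 minutes, so it must start by 156 − 30 = minute 126.
Since job 4 (must start by minute 126) depends on it, job 3 must finish by minute 126. Backing off its 60-minute duration gives a latest start of minute 66.
So job 3 can start as early as minute 54 and as late as minute 66, giving 66 − 54 = 12 minutes of slack.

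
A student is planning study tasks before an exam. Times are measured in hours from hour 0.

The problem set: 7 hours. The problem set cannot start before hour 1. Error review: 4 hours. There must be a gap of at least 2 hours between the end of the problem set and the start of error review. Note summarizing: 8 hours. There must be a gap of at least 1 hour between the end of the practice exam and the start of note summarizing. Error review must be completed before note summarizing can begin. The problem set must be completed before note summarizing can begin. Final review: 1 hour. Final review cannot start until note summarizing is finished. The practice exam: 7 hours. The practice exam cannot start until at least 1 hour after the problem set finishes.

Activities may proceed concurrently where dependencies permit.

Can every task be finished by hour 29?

Yes

After its own release at hour 1, the problem set can start at hour 1 and finishes at hour 8.
Error review cannot begin until the problem set (finishes hour 8, plus 2-hour gap → hour 10). It runs from hour 10 to 10 + 4 = hour 14.
The practice exam cannot begin until the problem set (finishes hour 8, plus 1-hour gap → hour 9). It runs from hour 9 to 9 + 7 = hour 16.
Note summarizing needs all of the practice exam (finishes hour 16, plus 1-hour gap → hour 17); error review (finishes hour 14); the problem set (finishes hour 8). That puts its earliest start at hour 17; it finishes at 17 + 8 = hour 25.
Final review cannot begin until note summarizing (finishes hour 25). It runs from hour 25 to 25 + 1 = hour 26.
Every task is finished by hour 26, which is no later than the deadline of 29, so the schedule is feasible.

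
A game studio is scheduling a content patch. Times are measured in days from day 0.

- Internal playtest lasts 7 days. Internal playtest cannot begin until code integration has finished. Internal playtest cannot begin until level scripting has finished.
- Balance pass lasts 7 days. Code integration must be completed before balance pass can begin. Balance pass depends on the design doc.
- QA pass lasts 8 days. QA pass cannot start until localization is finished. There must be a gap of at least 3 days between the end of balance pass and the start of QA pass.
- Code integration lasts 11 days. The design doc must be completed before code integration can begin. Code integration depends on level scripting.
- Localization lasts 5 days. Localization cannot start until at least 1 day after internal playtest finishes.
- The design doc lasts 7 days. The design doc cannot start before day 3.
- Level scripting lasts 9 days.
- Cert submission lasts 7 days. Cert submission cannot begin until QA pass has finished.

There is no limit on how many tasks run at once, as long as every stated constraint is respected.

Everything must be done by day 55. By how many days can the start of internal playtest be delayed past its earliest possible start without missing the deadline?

Level scripting has no prerequisites, so it starts at day 0 and finishes at day 9.
The design doc waits on its own release at day 3, so it starts at day 3 and finishes at 3 + 7 = day 10.
Code integration cannot start until the design doc (finishes day 10); level scripting (finishes day 9). The controlling bound is day 10, so code integration finishes at 10 + 11 = day 21.
Internal playtest cannot start until code integration (finishes day 21); level scripting (finishes day 9). The controlling bound is day 21, so internal playtest finishes at 21 + 7 = day 28.

Working backward from the deadline:
Cert submission must finish by day 55; it takes 7 days, so it must start by 55 − 7 = day 48.
QA pass feeds into cert submission (must start by day 48); so QA pass must finish by day 48 and therefore start by day 40.
Localization has to be done before QA pass (must start by day 40). That means finishing by day 40, i.e. starting by 40 − 5 = day 35.
Internal playtest must finish before localization (must start by day 35, minus 1-day gap → day 34). With a 7-day duration, internal playtest must start by 34 − 7 = day 27.
So internal playtest can start as early as day 21 and as late as day 27, giving 27 − 21 = 6 days of slack.

6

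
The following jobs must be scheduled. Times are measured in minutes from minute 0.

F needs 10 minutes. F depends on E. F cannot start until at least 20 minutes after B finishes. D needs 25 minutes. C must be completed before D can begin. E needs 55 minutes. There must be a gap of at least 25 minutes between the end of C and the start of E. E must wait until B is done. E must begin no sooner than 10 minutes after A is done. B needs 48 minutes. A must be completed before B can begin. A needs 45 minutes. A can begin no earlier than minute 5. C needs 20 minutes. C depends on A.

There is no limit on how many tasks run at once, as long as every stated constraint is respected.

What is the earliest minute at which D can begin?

70

After its own release at minute 5, A can start at minute 5 and finishes at minute 50.
C waits on A (finishes minute 50), so it starts at minute 50 and finishes at 50 + 20 = minute 70.
D waits on C (finishes minute 70), so the earliest it can start is minute 70.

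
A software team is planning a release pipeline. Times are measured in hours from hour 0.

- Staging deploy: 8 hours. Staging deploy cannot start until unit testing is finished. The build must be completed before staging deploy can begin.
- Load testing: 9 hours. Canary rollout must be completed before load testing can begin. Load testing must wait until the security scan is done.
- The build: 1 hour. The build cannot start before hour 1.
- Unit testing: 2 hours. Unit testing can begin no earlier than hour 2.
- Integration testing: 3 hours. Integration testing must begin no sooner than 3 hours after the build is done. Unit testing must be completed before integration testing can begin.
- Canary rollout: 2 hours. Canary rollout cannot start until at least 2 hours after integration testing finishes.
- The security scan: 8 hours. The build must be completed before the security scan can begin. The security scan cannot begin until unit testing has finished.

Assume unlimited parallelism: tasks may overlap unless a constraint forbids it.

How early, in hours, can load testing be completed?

21

Unit testing cannot begin until its own release at hour 2. It runs from hour 2 to 2 + 2 = hour 4.
The build waits on its own release at hour 1, so it starts at hour 1 and finishes at 1 + 1 = hour 2.
The security scan needs all of the build (finishes hour 2); unit testing (finishes hour 4). That puts its earliest start at hour 4; it finishes at 4 + 8 = hour 12.
Integration testing cannot start until the build (finishes hour 2, plus 3-hour gap → hour 5); unit testing (finishes hour 4). The controlling bound is hour 5, so integration testing finishes at 5 + 3 = hour 8.
After integration testing (finishes hour 8, plus 2-hour gap → hour 10), canary rollout can start at hour 10 and finishes at hour 12.
Load testing needs all of canary rollout (finishes hour 12); the security scan (finishes hour 12). That puts its earliest start at hour 12; it finishes at 12 + 9 = hour 21.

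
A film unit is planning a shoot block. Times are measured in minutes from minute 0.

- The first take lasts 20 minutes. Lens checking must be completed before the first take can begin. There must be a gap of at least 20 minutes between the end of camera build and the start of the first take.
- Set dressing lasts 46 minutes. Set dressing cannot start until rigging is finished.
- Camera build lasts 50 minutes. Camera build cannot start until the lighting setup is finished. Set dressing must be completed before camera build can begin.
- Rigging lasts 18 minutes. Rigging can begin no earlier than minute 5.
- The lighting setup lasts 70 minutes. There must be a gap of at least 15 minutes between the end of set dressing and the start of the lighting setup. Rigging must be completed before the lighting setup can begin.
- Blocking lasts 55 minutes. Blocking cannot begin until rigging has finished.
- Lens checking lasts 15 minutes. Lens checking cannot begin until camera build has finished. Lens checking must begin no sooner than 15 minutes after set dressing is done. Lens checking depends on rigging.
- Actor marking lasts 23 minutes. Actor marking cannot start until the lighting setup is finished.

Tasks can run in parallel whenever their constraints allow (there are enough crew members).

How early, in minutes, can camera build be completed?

204

After its own release at minute 5, rigging can start at minute 5 and finishes at minute 23.
Set dressing cannot begin until rigging (finishes minute 23). It runs from minute 23 to 23 + 46 = minute 69.
The lighting setup cannot start until set dressing (finishes minute 69, plus 15-minute gap → minute 84); rigging (finishes minute 23). The controlling bound is minute 84, so the lighting setup finishes at 84 + 70 = minute 154.
For camera build: the lighting setup (finishes minute 154); set dressing (finishes minute 69). Taking the maximum gives a start of minute 154, and it finishes at 154 + 50 = minute 204.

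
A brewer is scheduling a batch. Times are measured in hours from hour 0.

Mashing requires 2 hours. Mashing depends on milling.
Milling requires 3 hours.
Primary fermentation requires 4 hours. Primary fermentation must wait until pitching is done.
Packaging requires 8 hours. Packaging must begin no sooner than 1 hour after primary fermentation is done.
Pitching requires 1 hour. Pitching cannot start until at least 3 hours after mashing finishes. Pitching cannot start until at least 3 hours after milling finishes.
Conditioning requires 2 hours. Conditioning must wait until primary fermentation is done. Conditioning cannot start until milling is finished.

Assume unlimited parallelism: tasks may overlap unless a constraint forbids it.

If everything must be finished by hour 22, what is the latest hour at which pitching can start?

8

Conditioning has no dependents, so it just needs to finish by hour 22. Starting by 22 − 2 = hour 20 achieves that.
Packaging must finish by hour 22; it takes 8 hours, so it must start by 22 − 8 = hour 14.
For primary fermentation: conditioning (must start by hour 20); packaging (must start by hour 14, minus 1-hour gap → hour 13). The most restrictive is hour 13; with a 4-hour duration, primary fermentation must start by hour 9.
Pitching must finish before primary fermentation (must start by hour 9). With a 1-hour duration, pitching must start by 9 − 1 = hour 8.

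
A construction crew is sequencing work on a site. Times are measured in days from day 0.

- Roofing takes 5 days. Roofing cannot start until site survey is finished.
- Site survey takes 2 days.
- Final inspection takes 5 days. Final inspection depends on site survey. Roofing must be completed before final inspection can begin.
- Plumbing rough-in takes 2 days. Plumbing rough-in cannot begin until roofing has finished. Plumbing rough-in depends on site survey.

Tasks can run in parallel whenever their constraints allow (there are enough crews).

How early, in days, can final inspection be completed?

12

Site survey has no prerequisites, so it starts at day 0 and finishes at day 2.
After site survey (finishes day 2), roofing can start at day 2 and finishes at day 7.
Final inspection needs all of site survey (finishes day 2); roofing (finishes day 7). That puts its earliest start at day 7; it finishes at 7 + 5 = day 12.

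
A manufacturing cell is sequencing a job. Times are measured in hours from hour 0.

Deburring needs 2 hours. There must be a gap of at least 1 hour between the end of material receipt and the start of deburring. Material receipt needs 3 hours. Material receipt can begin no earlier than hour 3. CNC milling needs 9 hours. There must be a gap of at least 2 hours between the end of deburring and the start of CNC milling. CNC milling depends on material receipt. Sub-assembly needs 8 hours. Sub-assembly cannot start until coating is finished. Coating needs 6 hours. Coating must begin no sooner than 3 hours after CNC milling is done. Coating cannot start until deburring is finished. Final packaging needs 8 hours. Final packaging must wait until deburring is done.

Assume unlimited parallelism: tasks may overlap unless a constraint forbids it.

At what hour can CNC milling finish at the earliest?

20

Material receipt waits on its own release at hour 3, so it starts at hour 3 and finishes at 3 + 3 = hour 6.
After material receipt (finishes hour 6, plus 1-hour gap → hour 7), deburring can start at hour 7 and finishes at hour 9.
CNC milling needs all of deburring (finishes hour 9, plus 2-hour gap → hour 11); material receipt (finishes hour 6). That puts its earliest start at hour 11; it finishes at 11 + 9 = hour 20.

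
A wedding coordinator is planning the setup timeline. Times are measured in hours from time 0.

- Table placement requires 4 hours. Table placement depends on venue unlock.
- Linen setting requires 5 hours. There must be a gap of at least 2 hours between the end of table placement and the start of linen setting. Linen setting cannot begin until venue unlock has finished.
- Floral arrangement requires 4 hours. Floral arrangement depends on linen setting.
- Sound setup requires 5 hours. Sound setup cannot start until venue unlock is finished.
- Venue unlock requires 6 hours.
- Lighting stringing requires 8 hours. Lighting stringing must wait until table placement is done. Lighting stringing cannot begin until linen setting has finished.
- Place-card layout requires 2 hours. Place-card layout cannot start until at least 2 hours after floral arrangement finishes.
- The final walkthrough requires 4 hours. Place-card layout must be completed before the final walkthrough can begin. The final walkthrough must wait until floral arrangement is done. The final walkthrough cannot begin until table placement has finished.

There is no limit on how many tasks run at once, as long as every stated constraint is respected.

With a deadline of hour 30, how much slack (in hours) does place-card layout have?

Nothing blocks venue unlock, so it runs from hour 0 to hour 6.
Table placement waits on venue unlock (finishes hour 6), so it starts at hour 6 and finishes at 6 + 4 = hour 10.
Linen setting cannot start until table placement (finishes hour 10, plus 2-hour gap → hour 12); venue unlock (finishes hour 6). The controlling bound is hour 12, so linen setting finishes at 12 + 5 = hour 17.
After linen setting (finishes hour 17), floral arrangement can start at hour 17 and finishes at hour 21.
After floral arrangement (finishes hour 21, plus 2-hour gap → hour 23), place-card layout can start at hour 23 and finishes at hour 25.

Working backward from the deadline:
The final walkthrough has no dependents, so it just needs to finish by hour 30. Starting by 30 − 4 = hour 26 achieves that.
Since the final walkthrough (must start by hour 26) depends on it, place-card layout must finish by hour 26. Backing off its 2-hour duration gives a latest start of hour 24.
So place-card layout can start as early as hour 23 and as late as hour 24, giving 24 − 23 = 1 hour of slack.

1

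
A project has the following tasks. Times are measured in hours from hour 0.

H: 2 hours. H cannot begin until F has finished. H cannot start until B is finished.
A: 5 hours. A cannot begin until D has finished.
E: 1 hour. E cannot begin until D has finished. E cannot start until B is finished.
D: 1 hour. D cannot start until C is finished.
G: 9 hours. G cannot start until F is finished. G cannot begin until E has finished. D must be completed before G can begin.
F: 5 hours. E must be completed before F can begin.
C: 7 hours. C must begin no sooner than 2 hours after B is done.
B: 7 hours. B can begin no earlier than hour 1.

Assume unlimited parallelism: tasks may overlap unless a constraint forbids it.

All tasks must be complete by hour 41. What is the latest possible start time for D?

To finish by hour 41, A (duration 5) must start no later than hour 36.
G has no dependents, so it just needs to finish by hour 41. Starting by 41 − 9 = hour 32 achieves that.
Nothing follows H; the deadline of hour 41 is its only limit. It must start by 41 − 2 = hour 39.
F feeds G (must start by hour 32); H (must start by hour 39). Taking the minimum, F must finish by hour 32 and start by 32 − 5 = hour 27.
E has several dependents: F (must start by hour 27); G (must start by hour 32). The earliest of those limits is hour 27, so E must start by 27 − 1 = hour 26.
For D: A (must start by hour 36); E (must start by hour 26); G (must start by hour 32). The most restrictive is hour 26; with a 1-hour duration, D must start by hour 25.

25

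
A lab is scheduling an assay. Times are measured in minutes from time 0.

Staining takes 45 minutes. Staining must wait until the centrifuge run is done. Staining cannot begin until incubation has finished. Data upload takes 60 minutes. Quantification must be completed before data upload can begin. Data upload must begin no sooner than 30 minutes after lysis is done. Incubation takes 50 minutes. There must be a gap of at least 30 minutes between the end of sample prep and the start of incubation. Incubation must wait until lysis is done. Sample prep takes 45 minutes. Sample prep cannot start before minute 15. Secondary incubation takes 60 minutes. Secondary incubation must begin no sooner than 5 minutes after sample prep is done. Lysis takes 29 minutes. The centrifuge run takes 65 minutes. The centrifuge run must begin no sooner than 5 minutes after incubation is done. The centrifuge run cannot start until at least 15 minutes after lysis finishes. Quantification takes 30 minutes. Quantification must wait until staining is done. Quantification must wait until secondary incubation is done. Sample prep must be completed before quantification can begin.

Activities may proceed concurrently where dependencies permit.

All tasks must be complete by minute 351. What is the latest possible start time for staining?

Data upload has no dependents, so it just needs to finish by minute 351. Starting by 351 − 60 = minute 291 achieves that.
Quantification must finish before data upload (must start by minute 291). With a 30-minute duration, quantification must start by 291 − 30 = minute 261.
Staining feeds into quantification (must start by minute 261); so staining must finish by minute 261 and therefore start by minute 216.

216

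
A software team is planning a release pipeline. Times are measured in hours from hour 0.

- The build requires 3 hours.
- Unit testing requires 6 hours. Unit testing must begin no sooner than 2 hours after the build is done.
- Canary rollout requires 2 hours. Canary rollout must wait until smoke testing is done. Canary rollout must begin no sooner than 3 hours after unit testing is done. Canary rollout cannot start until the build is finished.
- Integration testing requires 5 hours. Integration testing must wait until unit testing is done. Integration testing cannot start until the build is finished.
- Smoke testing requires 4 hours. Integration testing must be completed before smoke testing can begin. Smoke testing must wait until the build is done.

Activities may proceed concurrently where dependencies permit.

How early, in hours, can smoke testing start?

The build can start immediately at hour 0; it finishes at hour 3.
Unit testing waits on the build (finishes hour 3, plus 2-hour gap → hour 5), so it starts at hour 5 and finishes at 5 + 6 = hour 11.
Integration testing needs all of unit testing (finishes hour 11); the build (finishes hour 3). That puts its earliest start at hour 11; it finishes at 11 + 5 = hour 16.
Smoke testing waits on integration testing (finishes hour 16); the build (finishes hour 3). The latest of these is hour 16, which is the earliest smoke testing can start.

16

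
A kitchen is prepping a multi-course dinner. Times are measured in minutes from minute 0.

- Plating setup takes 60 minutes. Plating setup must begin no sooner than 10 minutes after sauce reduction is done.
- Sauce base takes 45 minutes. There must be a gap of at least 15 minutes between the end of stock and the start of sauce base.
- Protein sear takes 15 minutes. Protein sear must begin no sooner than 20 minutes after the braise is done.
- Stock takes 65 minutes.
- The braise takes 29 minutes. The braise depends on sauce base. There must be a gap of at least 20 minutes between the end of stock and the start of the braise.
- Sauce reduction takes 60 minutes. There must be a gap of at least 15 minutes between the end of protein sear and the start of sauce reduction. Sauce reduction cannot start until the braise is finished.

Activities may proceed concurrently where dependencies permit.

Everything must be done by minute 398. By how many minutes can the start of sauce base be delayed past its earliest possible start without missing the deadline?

Nothing blocks stock, so it runs from minute 0 to minute 65.
After stock (finishes minute 65, plus 15-minute gap → minute 80), sauce base can start at minute 80 and finishes at minute 125.

Working backward from the deadline:
Plating setup has no dependents, so it just needs to finish by minute 398. Starting by 398 − 60 = minute 338 achieves that.
Sauce reduction feeds into plating setup (must start by minute 338, minus 10-minute gap → minute 328); so sauce reduction must finish by minute 328 and therefore start by minute 268.
Protein sear must finish before sauce reduction (must start by minute 268, minus 15-minute gap → minute 253). With a 15-minute duration, protein sear must start by 253 − 15 = minute 238.
The braise feeds protein sear (must start by minute 238, minus 20-minute gap → minute 218); sauce reduction (must start by minute 268). Taking the minimum, the braise must finish by minute 218 and start by 218 − 29 = minute 189.
Sauce base has to be done before the braise (must start by minute 189). That means finishing by minute 189, i.e. starting by 189 − 45 = minute 144.
So sauce base can start as early as minute 80 and as late as minute 144, giving 144 − 80 = 64 minutes of slack.

64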